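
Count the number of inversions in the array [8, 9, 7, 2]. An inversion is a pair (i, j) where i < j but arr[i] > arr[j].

Finding inversions in [8, 9, 7, 2]:

(0, 2): arr[0]=8 > arr[2]=7
(0, 3): arr[0]=8 > arr[3]=2
(1, 2): arr[1]=9 > arr[2]=7
(1, 3): arr[1]=9 > arr[3]=2
(2, 3): arr[2]=7 > arr[3]=2

Total inversions: 5

The array has 5 inversion(s): (0,2), (0,3), (1,2), (1,3), (2,3). Each pair (i,j) satisfies i < j and arr[i] > arr[j].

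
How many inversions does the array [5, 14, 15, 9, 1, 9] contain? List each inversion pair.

Finding inversions in [5, 14, 15, 9, 1, 9]:

(0, 4): arr[0]=5 > arr[4]=1
(1, 3): arr[1]=14 > arr[3]=9
(1, 4): arr[1]=14 > arr[4]=1
(1, 5): arr[1]=14 > arr[5]=9
(2, 3): arr[2]=15 > arr[3]=9
(2, 4): arr[2]=15 > arr[4]=1
(2, 5): arr[2]=15 > arr[5]=9
(3, 4): arr[3]=9 > arr[4]=1

Total inversions: 8

The array has 8 inversion(s): (0,4), (1,3), (1,4), (1,5), (2,3), (2,4), (2,5), (3,4). Each pair (i,j) satisfies i < j and arr[i] > arr[j].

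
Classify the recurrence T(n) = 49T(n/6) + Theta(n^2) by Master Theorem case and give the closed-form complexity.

Master Theorem for T(n) = 49T(n/6) + O(n^2):

a = 49, b = 6, c = 2
log_b(a) = log_6(49) = 2.1721

Case 1: c = 2 < log_6(49) = 2.1721
T(n) = O(n^(log_6 49))

For T(n) = 49T(n/6) + O(n^2): log_6(49) = 2.1721. This is Case 1 of the Master Theorem (c < log_b(a), work dominated by leaves), giving O(n^(log_6 49)).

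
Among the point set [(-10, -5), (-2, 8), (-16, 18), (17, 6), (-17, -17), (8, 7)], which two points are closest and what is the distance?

Computing all pairwise distances among 6 points:

d((-10, -5), (-2, 8)) = 15.2643
d((-10, -5), (-16, 18)) = 23.7697
d((-10, -5), (17, 6)) = 29.1548
d((-10, -5), (-17, -17)) = 13.8924
d((-10, -5), (8, 7)) = 21.6333
d((-2, 8), (-16, 18)) = 17.2047
d((-2, 8), (17, 6)) = 19.105
d((-2, 8), (-17, -17)) = 29.1548
d((-2, 8), (8, 7)) = 10.0499
d((-16, 18), (17, 6)) = 35.1141
d((-16, 18), (-17, -17)) = 35.0143
d((-16, 18), (8, 7)) = 26.4008
d((17, 6), (-17, -17)) = 41.0488
d((17, 6), (8, 7)) = 9.0554 <-- minimum
d((-17, -17), (8, 7)) = 34.6554

Closest pair: (17, 6) and (8, 7) with distance 9.0554

The closest pair is (17, 6) and (8, 7) with Euclidean distance 9.0554. For 6 points, brute-force pairwise comparison is shown above. For large n, the divide-and-conquer algorithm (sort by x, recurse on halves, check the dividing strip) achieves O(n log n).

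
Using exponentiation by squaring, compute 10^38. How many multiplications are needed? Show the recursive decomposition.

Computing 10^38 by squaring (build up from 10^1; each line after the first costs one multiplication):

10^1 = 10
10^2 = (10^1)^2 = 10^2 = 100
10^4 = (10^2)^2 = 100^2 = 10000
10^8 = (10^4)^2 = 10000^2 = 100000000
10^9 = 10 * 10^8 = 10 * 100000000 = 1000000000
10^18 = (10^9)^2 = 1000000000^2 = 1000000000000000000
10^19 = 10 * 10^18 = 10 * 1000000000000000000 = 10000000000000000000
10^38 = (10^19)^2 = 10000000000000000000^2 = 100000000000000000000000000000000000000

Result: 100000000000000000000000000000000000000
Multiplications needed: 7 (7 lines after 10^1)

10^38 = 100000000000000000000000000000000000000. Using exponentiation by squaring, this requires 7 multiplications. The key idea: if the exponent is even, square the half-power; if odd, multiply by the base once.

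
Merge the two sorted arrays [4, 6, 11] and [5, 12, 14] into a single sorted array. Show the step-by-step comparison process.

Merging process:

Compare 4 vs 5: take 4 from left. Merged: [4]
Compare 6 vs 5: take 5 from right. Merged: [4, 5]
Compare 6 vs 12: take 6 from left. Merged: [4, 5, 6]
Compare 11 vs 12: take 11 from left. Merged: [4, 5, 6, 11]
Append remaining from right: [12, 14]. Merged: [4, 5, 6, 11, 12, 14]

Final merged array: [4, 5, 6, 11, 12, 14]
Total comparisons: 4

The merged array is [4, 5, 6, 11, 12, 14], requiring 4 comparisons. The merge step runs in O(n) time where n is the total number of elements.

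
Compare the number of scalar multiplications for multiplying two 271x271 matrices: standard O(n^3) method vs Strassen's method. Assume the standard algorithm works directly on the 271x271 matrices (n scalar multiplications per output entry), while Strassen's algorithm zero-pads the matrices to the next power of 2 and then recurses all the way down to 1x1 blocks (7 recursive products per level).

Matrix multiplication for 271x271 matrices:

Strassen's algorithm requires power-of-2 dimensions. Pad 271x271 to 512x512 (next power of 2).

Standard algorithm: 271^3 = 19902511 multiplications
Strassen's algorithm: 7^(log2(512)) = 7^9 = 40353607 multiplications
Difference: 19902511 - 40353607 = -20451096 (Strassen uses MORE here due to padding overhead — for small or just-over-power-of-2 n, padding can outweigh the per-level savings)

Standard: 19902511 multiplications (271^3). Strassen: 40353607 multiplications (7^9, after padding to 512x512). Strassen reduces 8 recursive multiplications to 7 at each level.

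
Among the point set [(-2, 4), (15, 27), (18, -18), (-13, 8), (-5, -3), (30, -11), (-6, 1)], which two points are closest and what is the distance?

Computing all pairwise distances among 7 points:

d((-2, 4), (15, 27)) = 28.6007
d((-2, 4), (18, -18)) = 29.7321
d((-2, 4), (-13, 8)) = 11.7047
d((-2, 4), (-5, -3)) = 7.6158
d((-2, 4), (30, -11)) = 35.3412
d((-2, 4), (-6, 1)) = 5.0
d((15, 27), (18, -18)) = 45.0999
d((15, 27), (-13, 8)) = 33.8378
d((15, 27), (-5, -3)) = 36.0555
d((15, 27), (30, -11)) = 40.8534
d((15, 27), (-6, 1)) = 33.4215
d((18, -18), (-13, 8)) = 40.4599
d((18, -18), (-5, -3)) = 27.4591
d((18, -18), (30, -11)) = 13.8924
d((18, -18), (-6, 1)) = 30.6105
d((-13, 8), (-5, -3)) = 13.6015
d((-13, 8), (30, -11)) = 47.0106
d((-13, 8), (-6, 1)) = 9.8995
d((-5, -3), (30, -11)) = 35.9026
d((-5, -3), (-6, 1)) = 4.1231 <-- minimum
d((30, -11), (-6, 1)) = 37.9473

Closest pair: (-5, -3) and (-6, 1) with distance 4.1231

The closest pair is (-5, -3) and (-6, 1) with Euclidean distance 4.1231. For 7 points, brute-force pairwise comparison is shown above. For large n, the divide-and-conquer algorithm (sort by x, recurse on halves, check the dividing strip) achieves O(n log n).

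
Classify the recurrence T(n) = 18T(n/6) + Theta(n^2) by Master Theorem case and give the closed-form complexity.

Master Theorem for T(n) = 18T(n/6) + O(n^2):

a = 18, b = 6, c = 2
log_b(a) = log_6(18) = 1.6131

Case 3: c = 2 > log_6(18) = 1.6131
T(n) = O(n^2) = O(n^2)

For T(n) = 18T(n/6) + O(n^2): log_6(18) = 1.6131. This is Case 3 of the Master Theorem (c > log_b(a), work dominated by root), giving O(n^2).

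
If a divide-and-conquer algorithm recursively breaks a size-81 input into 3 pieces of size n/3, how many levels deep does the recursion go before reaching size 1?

For divide and conquer with division factor 3:

Problem sizes at each level:
Level 0: 81
Level 1: 27
Level 2: 9
Level 3: 3
Level 4: 1

The root is level 0 and the size-1 base case is level 4 (the tree spans levels 0 through 4, i.e. 5 levels counting the root), so the depth is the number of divisions: log_3(81) = 4

The recursion tree depth is log_3(81) = 4. At each level, the problem size is divided by 3, so it takes 4 divisions to reduce to a base case of size 1. The algorithm makes 3 recursive calls at each level.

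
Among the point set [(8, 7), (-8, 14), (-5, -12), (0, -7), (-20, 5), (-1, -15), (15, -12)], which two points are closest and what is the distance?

Computing all pairwise distances among 7 points:

d((8, 7), (-8, 14)) = 17.4642
d((8, 7), (-5, -12)) = 23.0217
d((8, 7), (0, -7)) = 16.1245
d((8, 7), (-20, 5)) = 28.0713
d((8, 7), (-1, -15)) = 23.7697
d((8, 7), (15, -12)) = 20.2485
d((-8, 14), (-5, -12)) = 26.1725
d((-8, 14), (0, -7)) = 22.4722
d((-8, 14), (-20, 5)) = 15.0
d((-8, 14), (-1, -15)) = 29.8329
d((-8, 14), (15, -12)) = 34.7131
d((-5, -12), (0, -7)) = 7.0711
d((-5, -12), (-20, 5)) = 22.6716
d((-5, -12), (-1, -15)) = 5.0 <-- minimum
d((-5, -12), (15, -12)) = 20.0
d((0, -7), (-20, 5)) = 23.3238
d((0, -7), (-1, -15)) = 8.0623
d((0, -7), (15, -12)) = 15.8114
d((-20, 5), (-1, -15)) = 27.5862
d((-20, 5), (15, -12)) = 38.9102
d((-1, -15), (15, -12)) = 16.2788

Closest pair: (-5, -12) and (-1, -15) with distance 5.0

The closest pair is (-5, -12) and (-1, -15) with Euclidean distance 5.0. For 7 points, brute-force pairwise comparison is shown above. For large n, the divide-and-conquer algorithm (sort by x, recurse on halves, check the dividing strip) achieves O(n log n).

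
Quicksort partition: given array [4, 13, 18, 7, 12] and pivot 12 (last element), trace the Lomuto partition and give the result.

Lomuto partition with pivot = 12:

Initial array: [4, 13, 18, 7, 12]

arr[0]=4 <= 12: swap with position 0, array becomes [4, 13, 18, 7, 12]
arr[1]=13 > 12: no swap
arr[2]=18 > 12: no swap
arr[3]=7 <= 12: swap with position 1, array becomes [4, 7, 18, 13, 12]

Place pivot at position 2: [4, 7, 12, 13, 18]
Pivot position: 2

After partitioning with pivot 12, the array becomes [4, 7, 12, 13, 18]. The pivot is placed at index 2. All elements to the left of the pivot are <= 12, and all elements to the right are > 12.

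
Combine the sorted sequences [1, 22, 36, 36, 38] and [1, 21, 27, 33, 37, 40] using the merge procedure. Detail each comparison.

Merging process:

Compare 1 vs 1: take 1 from left. Merged: [1]
Compare 22 vs 1: take 1 from right. Merged: [1, 1]
Compare 22 vs 21: take 21 from right. Merged: [1, 1, 21]
Compare 22 vs 27: take 22 from left. Merged: [1, 1, 21, 22]
Compare 36 vs 27: take 27 from right. Merged: [1, 1, 21, 22, 27]
Compare 36 vs 33: take 33 from right. Merged: [1, 1, 21, 22, 27, 33]
Compare 36 vs 37: take 36 from left. Merged: [1, 1, 21, 22, 27, 33, 36]
Compare 36 vs 37: take 36 from left. Merged: [1, 1, 21, 22, 27, 33, 36, 36]
Compare 38 vs 37: take 37 from right. Merged: [1, 1, 21, 22, 27, 33, 36, 36, 37]
Compare 38 vs 40: take 38 from left. Merged: [1, 1, 21, 22, 27, 33, 36, 36, 37, 38]
Append remaining from right: [40]. Merged: [1, 1, 21, 22, 27, 33, 36, 36, 37, 38, 40]

Final merged array: [1, 1, 21, 22, 27, 33, 36, 36, 37, 38, 40]
Total comparisons: 10

The merged array is [1, 1, 21, 22, 27, 33, 36, 36, 37, 38, 40], requiring 10 comparisons. The merge step runs in O(n) time where n is the total number of elements.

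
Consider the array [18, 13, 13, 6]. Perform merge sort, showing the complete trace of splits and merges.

Merge sort trace:

Split: [18, 13, 13, 6] -> [18, 13] and [13, 6]
  Split: [18, 13] -> [18] and [13]
  Merge: [18] + [13] -> [13, 18]
  Split: [13, 6] -> [13] and [6]
  Merge: [13] + [6] -> [6, 13]
Merge: [13, 18] + [6, 13] -> [6, 13, 13, 18]

Final sorted array: [6, 13, 13, 18]

The merge sort proceeds by recursively splitting the array and merging sorted halves.
After all merges, the sorted array is [6, 13, 13, 18].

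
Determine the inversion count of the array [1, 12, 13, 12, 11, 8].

Finding inversions in [1, 12, 13, 12, 11, 8]:

(1, 4): arr[1]=12 > arr[4]=11
(1, 5): arr[1]=12 > arr[5]=8
(2, 3): arr[2]=13 > arr[3]=12
(2, 4): arr[2]=13 > arr[4]=11
(2, 5): arr[2]=13 > arr[5]=8
(3, 4): arr[3]=12 > arr[4]=11
(3, 5): arr[3]=12 > arr[5]=8
(4, 5): arr[4]=11 > arr[5]=8

Total inversions: 8

The array has 8 inversion(s): (1,4), (1,5), (2,3), (2,4), (2,5), (3,4), (3,5), (4,5). Each pair (i,j) satisfies i < j and arr[i] > arr[j].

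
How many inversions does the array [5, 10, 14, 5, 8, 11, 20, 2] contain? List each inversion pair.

Finding inversions in [5, 10, 14, 5, 8, 11, 20, 2]:

(0, 7): arr[0]=5 > arr[7]=2
(1, 3): arr[1]=10 > arr[3]=5
(1, 4): arr[1]=10 > arr[4]=8
(1, 7): arr[1]=10 > arr[7]=2
(2, 3): arr[2]=14 > arr[3]=5
(2, 4): arr[2]=14 > arr[4]=8
(2, 5): arr[2]=14 > arr[5]=11
(2, 7): arr[2]=14 > arr[7]=2
(3, 7): arr[3]=5 > arr[7]=2
(4, 7): arr[4]=8 > arr[7]=2
(5, 7): arr[5]=11 > arr[7]=2
(6, 7): arr[6]=20 > arr[7]=2

Total inversions: 12

The array has 12 inversion(s): (0,7), (1,3), (1,4), (1,7), (2,3), (2,4), (2,5), (2,7), (3,7), (4,7), (5,7), (6,7). Each pair (i,j) satisfies i < j and arr[i] > arr[j].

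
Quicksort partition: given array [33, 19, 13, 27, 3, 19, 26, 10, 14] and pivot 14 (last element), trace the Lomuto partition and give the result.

Lomuto partition with pivot = 14:

Initial array: [33, 19, 13, 27, 3, 19, 26, 10, 14]

arr[0]=33 > 14: no swap
arr[1]=19 > 14: no swap
arr[2]=13 <= 14: swap with position 0, array becomes [13, 19, 33, 27, 3, 19, 26, 10, 14]
arr[3]=27 > 14: no swap
arr[4]=3 <= 14: swap with position 1, array becomes [13, 3, 33, 27, 19, 19, 26, 10, 14]
arr[5]=19 > 14: no swap
arr[6]=26 > 14: no swap
arr[7]=10 <= 14: swap with position 2, array becomes [13, 3, 10, 27, 19, 19, 26, 33, 14]

Place pivot at position 3: [13, 3, 10, 14, 19, 19, 26, 33, 27]
Pivot position: 3

After partitioning with pivot 14, the array becomes [13, 3, 10, 14, 19, 19, 26, 33, 27]. The pivot is placed at index 3. All elements to the left of the pivot are <= 14, and all elements to the right are > 14.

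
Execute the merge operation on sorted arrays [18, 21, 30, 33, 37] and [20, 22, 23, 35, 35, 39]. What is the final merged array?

Merging process:

Compare 18 vs 20: take 18 from left. Merged: [18]
Compare 21 vs 20: take 20 from right. Merged: [18, 20]
Compare 21 vs 22: take 21 from left. Merged: [18, 20, 21]
Compare 30 vs 22: take 22 from right. Merged: [18, 20, 21, 22]
Compare 30 vs 23: take 23 from right. Merged: [18, 20, 21, 22, 23]
Compare 30 vs 35: take 30 from left. Merged: [18, 20, 21, 22, 23, 30]
Compare 33 vs 35: take 33 from left. Merged: [18, 20, 21, 22, 23, 30, 33]
Compare 37 vs 35: take 35 from right. Merged: [18, 20, 21, 22, 23, 30, 33, 35]
Compare 37 vs 35: take 35 from right. Merged: [18, 20, 21, 22, 23, 30, 33, 35, 35]
Compare 37 vs 39: take 37 from left. Merged: [18, 20, 21, 22, 23, 30, 33, 35, 35, 37]
Append remaining from right: [39]. Merged: [18, 20, 21, 22, 23, 30, 33, 35, 35, 37, 39]

Final merged array: [18, 20, 21, 22, 23, 30, 33, 35, 35, 37, 39]
Total comparisons: 10

The merged array is [18, 20, 21, 22, 23, 30, 33, 35, 35, 37, 39], requiring 10 comparisons. The merge step runs in O(n) time where n is the total number of elements.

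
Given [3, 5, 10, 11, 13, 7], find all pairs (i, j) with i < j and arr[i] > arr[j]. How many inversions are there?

Finding inversions in [3, 5, 10, 11, 13, 7]:

(2, 5): arr[2]=10 > arr[5]=7
(3, 5): arr[3]=11 > arr[5]=7
(4, 5): arr[4]=13 > arr[5]=7

Total inversions: 3

The array has 3 inversion(s): (2,5), (3,5), (4,5). Each pair (i,j) satisfies i < j and arr[i] > arr[j].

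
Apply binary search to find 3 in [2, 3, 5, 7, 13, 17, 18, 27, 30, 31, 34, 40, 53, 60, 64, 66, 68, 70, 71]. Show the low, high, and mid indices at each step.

Binary search for 3 in [2, 3, 5, 7, 13, 17, 18, 27, 30, 31, 34, 40, 53, 60, 64, 66, 68, 70, 71]:

lo=0, hi=18, mid=9, arr[mid]=31 -> 31 > 3, search left half
lo=0, hi=8, mid=4, arr[mid]=13 -> 13 > 3, search left half
lo=0, hi=3, mid=1, arr[mid]=3 -> Found target at index 1!

Binary search finds 3 at index 1 after 3 comparisons. The search repeatedly halves the search space by comparing with the middle element.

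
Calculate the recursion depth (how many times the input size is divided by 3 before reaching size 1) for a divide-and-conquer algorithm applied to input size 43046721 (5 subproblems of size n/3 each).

For divide and conquer with division factor 3:

Problem sizes at each level:
Level 0: 43046721
Level 1: 14348907
Level 2: 4782969
Level 3: 1594323
Level 4: 531441
Level 5: 177147
Level 6: 59049
Level 7: 19683
Level 8: 6561
Level 9: 2187
Level 10: 729
Level 11: 243
Level 12: 81
Level 13: 27
Level 14: 9
Level 15: 3
Level 16: 1

The root is level 0 and the size-1 base case is level 16 (the tree spans levels 0 through 16, i.e. 17 levels counting the root), so the depth is the number of divisions: log_3(43046721) = 16

The recursion tree depth is log_3(43046721) = 16. At each level, the problem size is divided by 3, so it takes 16 divisions to reduce to a base case of size 1. The algorithm makes 5 recursive calls at each level.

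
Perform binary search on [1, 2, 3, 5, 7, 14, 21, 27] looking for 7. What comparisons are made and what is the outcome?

Binary search for 7 in [1, 2, 3, 5, 7, 14, 21, 27]:

lo=0, hi=7, mid=3, arr[mid]=5 -> 5 < 7, search right half
lo=4, hi=7, mid=5, arr[mid]=14 -> 14 > 7, search left half
lo=4, hi=4, mid=4, arr[mid]=7 -> Found target at index 4!

Binary search finds 7 at index 4 after 3 comparisons. The search repeatedly halves the search space by comparing with the middle element.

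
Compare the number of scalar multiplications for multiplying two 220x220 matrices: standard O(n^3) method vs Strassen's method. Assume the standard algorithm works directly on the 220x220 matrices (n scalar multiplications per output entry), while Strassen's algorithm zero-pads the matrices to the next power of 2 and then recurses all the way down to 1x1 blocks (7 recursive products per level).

Matrix multiplication for 220x220 matrices:

Strassen's algorithm requires power-of-2 dimensions. Pad 220x220 to 256x256 (next power of 2).

Standard algorithm: 220^3 = 10648000 multiplications
Strassen's algorithm: 7^(log2(256)) = 7^8 = 5764801 multiplications
Savings: 10648000 - 5764801 = 4883199 multiplications

Standard: 10648000 multiplications (220^3). Strassen: 5764801 multiplications (7^8, after padding to 256x256). Strassen reduces 8 recursive multiplications to 7 at each level.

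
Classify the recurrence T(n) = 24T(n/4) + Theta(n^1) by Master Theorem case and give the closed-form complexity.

Master Theorem for T(n) = 24T(n/4) + O(n^1):

a = 24, b = 4, c = 1
log_b(a) = log_4(24) = 2.2925

Case 1: c = 1 < log_4(24) = 2.2925
T(n) = O(n^(log_4 24))

For T(n) = 24T(n/4) + O(n^1): log_4(24) = 2.2925. This is Case 1 of the Master Theorem (c < log_b(a), work dominated by leaves), giving O(n^(log_4 24)).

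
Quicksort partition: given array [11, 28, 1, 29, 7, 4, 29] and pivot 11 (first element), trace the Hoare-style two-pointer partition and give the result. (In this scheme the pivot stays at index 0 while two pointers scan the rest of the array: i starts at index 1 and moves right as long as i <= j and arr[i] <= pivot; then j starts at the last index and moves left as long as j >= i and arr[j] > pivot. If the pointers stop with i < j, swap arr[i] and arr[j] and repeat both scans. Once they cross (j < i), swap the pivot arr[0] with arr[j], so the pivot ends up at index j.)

Hoare-style two-pointer partition with pivot = 11:

Initial array: [11, 28, 1, 29, 7, 4, 29]

Pointers start at i = 1, j = 6.
i stops at index 1 (arr[1]=28 > 11), j stops at index 5 (arr[5]=4 <= 11): swap arr[1] and arr[5], array becomes [11, 4, 1, 29, 7, 28, 29]
i stops at index 3 (arr[3]=29 > 11), j stops at index 4 (arr[4]=7 <= 11): swap arr[3] and arr[4], array becomes [11, 4, 1, 7, 29, 28, 29]
i ends at 4, j ends at 3: the pointers have crossed (j < i), so scanning stops.

Swap pivot arr[0] with arr[3] to place pivot at position 3: [7, 4, 1, 11, 29, 28, 29]
Pivot position: 3

After partitioning with pivot 11, the array becomes [7, 4, 1, 11, 29, 28, 29]. The pivot is placed at index 3. All elements to the left of the pivot are <= 11, and all elements to the right are > 11.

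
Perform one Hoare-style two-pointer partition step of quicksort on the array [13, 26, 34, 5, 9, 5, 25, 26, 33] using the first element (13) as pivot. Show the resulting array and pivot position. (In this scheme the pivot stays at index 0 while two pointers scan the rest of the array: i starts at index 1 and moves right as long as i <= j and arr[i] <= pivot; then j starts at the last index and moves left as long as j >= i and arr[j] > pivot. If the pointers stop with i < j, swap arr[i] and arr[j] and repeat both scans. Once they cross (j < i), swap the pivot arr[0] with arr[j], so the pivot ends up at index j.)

Hoare-style two-pointer partition with pivot = 13:

Initial array: [13, 26, 34, 5, 9, 5, 25, 26, 33]

Pointers start at i = 1, j = 8.
i stops at index 1 (arr[1]=26 > 13), j stops at index 5 (arr[5]=5 <= 13): swap arr[1] and arr[5], array becomes [13, 5, 34, 5, 9, 26, 25, 26, 33]
i stops at index 2 (arr[2]=34 > 13), j stops at index 4 (arr[4]=9 <= 13): swap arr[2] and arr[4], array becomes [13, 5, 9, 5, 34, 26, 25, 26, 33]
i ends at 4, j ends at 3: the pointers have crossed (j < i), so scanning stops.

Swap pivot arr[0] with arr[3] to place pivot at position 3: [5, 5, 9, 13, 34, 26, 25, 26, 33]
Pivot position: 3

After partitioning with pivot 13, the array becomes [5, 5, 9, 13, 34, 26, 25, 26, 33]. The pivot is placed at index 3. All elements to the left of the pivot are <= 13, and all elements to the right are > 13.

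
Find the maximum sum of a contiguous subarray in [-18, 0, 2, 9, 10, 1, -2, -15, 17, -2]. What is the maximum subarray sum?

Using Kadane's algorithm on [-18, 0, 2, 9, 10, 1, -2, -15, 17, -2]:

Scanning through the array:
Position 1 (value 0): max_ending_here = 0, max_so_far = 0
Position 2 (value 2): max_ending_here = 2, max_so_far = 2
Position 3 (value 9): max_ending_here = 11, max_so_far = 11
Position 4 (value 10): max_ending_here = 21, max_so_far = 21
Position 5 (value 1): max_ending_here = 22, max_so_far = 22
Position 6 (value -2): max_ending_here = 20, max_so_far = 22
Position 7 (value -15): max_ending_here = 5, max_so_far = 22
Position 8 (value 17): max_ending_here = 22, max_so_far = 22
Position 9 (value -2): max_ending_here = 20, max_so_far = 22

Maximum subarray: [0, 2, 9, 10, 1]
Maximum sum: 22

The maximum subarray is [0, 2, 9, 10, 1] with sum 22. This subarray runs from index 1 to index 5.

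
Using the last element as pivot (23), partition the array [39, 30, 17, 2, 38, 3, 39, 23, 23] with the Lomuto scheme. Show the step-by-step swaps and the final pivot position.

Lomuto partition with pivot = 23:

Initial array: [39, 30, 17, 2, 38, 3, 39, 23, 23]

arr[0]=39 > 23: no swap
arr[1]=30 > 23: no swap
arr[2]=17 <= 23: swap with position 0, array becomes [17, 30, 39, 2, 38, 3, 39, 23, 23]
arr[3]=2 <= 23: swap with position 1, array becomes [17, 2, 39, 30, 38, 3, 39, 23, 23]
arr[4]=38 > 23: no swap
arr[5]=3 <= 23: swap with position 2, array becomes [17, 2, 3, 30, 38, 39, 39, 23, 23]
arr[6]=39 > 23: no swap
arr[7]=23 <= 23: swap with position 3, array becomes [17, 2, 3, 23, 38, 39, 39, 30, 23]

Place pivot at position 4: [17, 2, 3, 23, 23, 39, 39, 30, 38]
Pivot position: 4

After partitioning with pivot 23, the array becomes [17, 2, 3, 23, 23, 39, 39, 30, 38]. The pivot is placed at index 4. All elements to the left of the pivot are <= 23, and all elements to the right are > 23.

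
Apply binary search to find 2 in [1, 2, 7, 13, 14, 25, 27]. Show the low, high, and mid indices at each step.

Binary search for 2 in [1, 2, 7, 13, 14, 25, 27]:

lo=0, hi=6, mid=3, arr[mid]=13 -> 13 > 2, search left half
lo=0, hi=2, mid=1, arr[mid]=2 -> Found target at index 1!

Binary search finds 2 at index 1 after 2 comparisons. The search repeatedly halves the search space by comparing with the middle element.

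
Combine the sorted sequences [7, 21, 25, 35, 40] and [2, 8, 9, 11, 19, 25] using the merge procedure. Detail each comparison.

Merging process:

Compare 7 vs 2: take 2 from right. Merged: [2]
Compare 7 vs 8: take 7 from left. Merged: [2, 7]
Compare 21 vs 8: take 8 from right. Merged: [2, 7, 8]
Compare 21 vs 9: take 9 from right. Merged: [2, 7, 8, 9]
Compare 21 vs 11: take 11 from right. Merged: [2, 7, 8, 9, 11]
Compare 21 vs 19: take 19 from right. Merged: [2, 7, 8, 9, 11, 19]
Compare 21 vs 25: take 21 from left. Merged: [2, 7, 8, 9, 11, 19, 21]
Compare 25 vs 25: take 25 from left. Merged: [2, 7, 8, 9, 11, 19, 21, 25]
Compare 35 vs 25: take 25 from right. Merged: [2, 7, 8, 9, 11, 19, 21, 25, 25]
Append remaining from left: [35, 40]. Merged: [2, 7, 8, 9, 11, 19, 21, 25, 25, 35, 40]

Final merged array: [2, 7, 8, 9, 11, 19, 21, 25, 25, 35, 40]
Total comparisons: 9

The merged array is [2, 7, 8, 9, 11, 19, 21, 25, 25, 35, 40], requiring 9 comparisons. The merge step runs in O(n) time where n is the total number of elements.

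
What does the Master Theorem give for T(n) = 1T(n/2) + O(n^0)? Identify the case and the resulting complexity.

Master Theorem for T(n) = 1T(n/2) + O(n^0):

a = 1, b = 2, c = 0
log_b(a) = log_2(1) = 0.0000

Case 2: c = 0 = log_2(1) = 0.0000
T(n) = O(n^0 log n) = O(log n)

For T(n) = 1T(n/2) + O(n^0): log_2(1) = 0.0000. This is Case 2 of the Master Theorem (c = log_b(a), equal work at all levels), giving O(log n).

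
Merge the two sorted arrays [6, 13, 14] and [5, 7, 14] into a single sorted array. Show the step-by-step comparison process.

Merging process:

Compare 6 vs 5: take 5 from right. Merged: [5]
Compare 6 vs 7: take 6 from left. Merged: [5, 6]
Compare 13 vs 7: take 7 from right. Merged: [5, 6, 7]
Compare 13 vs 14: take 13 from left. Merged: [5, 6, 7, 13]
Compare 14 vs 14: take 14 from left. Merged: [5, 6, 7, 13, 14]
Append remaining from right: [14]. Merged: [5, 6, 7, 13, 14, 14]

Final merged array: [5, 6, 7, 13, 14, 14]
Total comparisons: 5

The merged array is [5, 6, 7, 13, 14, 14], requiring 5 comparisons. The merge step runs in O(n) time where n is the total number of elements.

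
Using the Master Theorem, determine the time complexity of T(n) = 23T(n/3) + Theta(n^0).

Master Theorem for T(n) = 23T(n/3) + O(n^0):

a = 23, b = 3, c = 0
log_b(a) = log_3(23) = 2.8540

Case 1: c = 0 < log_3(23) = 2.8540
T(n) = O(n^(log_3 23))

For T(n) = 23T(n/3) + O(n^0): log_3(23) = 2.8540. This is Case 1 of the Master Theorem (c < log_b(a), work dominated by leaves), giving O(n^(log_3 23)).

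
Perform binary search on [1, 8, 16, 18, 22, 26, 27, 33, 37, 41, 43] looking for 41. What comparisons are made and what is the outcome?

Binary search for 41 in [1, 8, 16, 18, 22, 26, 27, 33, 37, 41, 43]:

lo=0, hi=10, mid=5, arr[mid]=26 -> 26 < 41, search right half
lo=6, hi=10, mid=8, arr[mid]=37 -> 37 < 41, search right half
lo=9, hi=10, mid=9, arr[mid]=41 -> Found target at index 9!

Binary search finds 41 at index 9 after 3 comparisons. The search repeatedly halves the search space by comparing with the middle element.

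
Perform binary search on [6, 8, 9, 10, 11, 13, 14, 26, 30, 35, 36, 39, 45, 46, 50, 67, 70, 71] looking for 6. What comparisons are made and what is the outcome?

Binary search for 6 in [6, 8, 9, 10, 11, 13, 14, 26, 30, 35, 36, 39, 45, 46, 50, 67, 70, 71]:

lo=0, hi=17, mid=8, arr[mid]=30 -> 30 > 6, search left half
lo=0, hi=7, mid=3, arr[mid]=10 -> 10 > 6, search left half
lo=0, hi=2, mid=1, arr[mid]=8 -> 8 > 6, search left half
lo=0, hi=0, mid=0, arr[mid]=6 -> Found target at index 0!

Binary search finds 6 at index 0 after 4 comparisons. The search repeatedly halves the search space by comparing with the middle element.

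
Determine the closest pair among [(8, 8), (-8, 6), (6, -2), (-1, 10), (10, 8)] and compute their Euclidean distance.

Computing all pairwise distances among 5 points:

d((8, 8), (-8, 6)) = 16.1245
d((8, 8), (6, -2)) = 10.198
d((8, 8), (-1, 10)) = 9.2195
d((8, 8), (10, 8)) = 2.0 <-- minimum
d((-8, 6), (6, -2)) = 16.1245
d((-8, 6), (-1, 10)) = 8.0623
d((-8, 6), (10, 8)) = 18.1108
d((6, -2), (-1, 10)) = 13.8924
d((6, -2), (10, 8)) = 10.7703
d((-1, 10), (10, 8)) = 11.1803

Closest pair: (8, 8) and (10, 8) with distance 2.0

The closest pair is (8, 8) and (10, 8) with Euclidean distance 2.0. For 5 points, brute-force pairwise comparison is shown above. For large n, the divide-and-conquer algorithm (sort by x, recurse on halves, check the dividing strip) achieves O(n log n).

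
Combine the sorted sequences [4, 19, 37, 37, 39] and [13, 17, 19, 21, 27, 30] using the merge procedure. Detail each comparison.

Merging process:

Compare 4 vs 13: take 4 from left. Merged: [4]
Compare 19 vs 13: take 13 from right. Merged: [4, 13]
Compare 19 vs 17: take 17 from right. Merged: [4, 13, 17]
Compare 19 vs 19: take 19 from left. Merged: [4, 13, 17, 19]
Compare 37 vs 19: take 19 from right. Merged: [4, 13, 17, 19, 19]
Compare 37 vs 21: take 21 from right. Merged: [4, 13, 17, 19, 19, 21]
Compare 37 vs 27: take 27 from right. Merged: [4, 13, 17, 19, 19, 21, 27]
Compare 37 vs 30: take 30 from right. Merged: [4, 13, 17, 19, 19, 21, 27, 30]
Append remaining from left: [37, 37, 39]. Merged: [4, 13, 17, 19, 19, 21, 27, 30, 37, 37, 39]

Final merged array: [4, 13, 17, 19, 19, 21, 27, 30, 37, 37, 39]
Total comparisons: 8

The merged array is [4, 13, 17, 19, 19, 21, 27, 30, 37, 37, 39], requiring 8 comparisons. The merge step runs in O(n) time where n is the total number of elements.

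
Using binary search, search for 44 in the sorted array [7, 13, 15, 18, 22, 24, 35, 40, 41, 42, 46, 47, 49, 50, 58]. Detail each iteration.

Binary search for 44 in [7, 13, 15, 18, 22, 24, 35, 40, 41, 42, 46, 47, 49, 50, 58]:

lo=0, hi=14, mid=7, arr[mid]=40 -> 40 < 44, search right half
lo=8, hi=14, mid=11, arr[mid]=47 -> 47 > 44, search left half
lo=8, hi=10, mid=9, arr[mid]=42 -> 42 < 44, search right half
lo=10, hi=10, mid=10, arr[mid]=46 -> 46 > 44, search left half
lo=10 > hi=9, target 44 not found

Binary search determines that 44 is not in the array after 4 comparisons. The search space was exhausted without finding the target.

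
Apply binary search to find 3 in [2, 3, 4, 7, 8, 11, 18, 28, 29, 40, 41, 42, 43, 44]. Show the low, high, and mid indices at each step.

Binary search for 3 in [2, 3, 4, 7, 8, 11, 18, 28, 29, 40, 41, 42, 43, 44]:

lo=0, hi=13, mid=6, arr[mid]=18 -> 18 > 3, search left half
lo=0, hi=5, mid=2, arr[mid]=4 -> 4 > 3, search left half
lo=0, hi=1, mid=0, arr[mid]=2 -> 2 < 3, search right half
lo=1, hi=1, mid=1, arr[mid]=3 -> Found target at index 1!

Binary search finds 3 at index 1 after 4 comparisons. The search repeatedly halves the search space by comparing with the middle element.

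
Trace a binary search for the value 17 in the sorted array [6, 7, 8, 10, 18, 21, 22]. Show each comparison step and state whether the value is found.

Binary search for 17 in [6, 7, 8, 10, 18, 21, 22]:

lo=0, hi=6, mid=3, arr[mid]=10 -> 10 < 17, search right half
lo=4, hi=6, mid=5, arr[mid]=21 -> 21 > 17, search left half
lo=4, hi=4, mid=4, arr[mid]=18 -> 18 > 17, search left half
lo=4 > hi=3, target 17 not found

Binary search determines that 17 is not in the array after 3 comparisons. The search space was exhausted without finding the target.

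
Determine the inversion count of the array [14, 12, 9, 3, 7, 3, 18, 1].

Finding inversions in [14, 12, 9, 3, 7, 3, 18, 1]:

(0, 1): arr[0]=14 > arr[1]=12
(0, 2): arr[0]=14 > arr[2]=9
(0, 3): arr[0]=14 > arr[3]=3
(0, 4): arr[0]=14 > arr[4]=7
(0, 5): arr[0]=14 > arr[5]=3
(0, 7): arr[0]=14 > arr[7]=1
(1, 2): arr[1]=12 > arr[2]=9
(1, 3): arr[1]=12 > arr[3]=3
(1, 4): arr[1]=12 > arr[4]=7
(1, 5): arr[1]=12 > arr[5]=3
(1, 7): arr[1]=12 > arr[7]=1
(2, 3): arr[2]=9 > arr[3]=3
(2, 4): arr[2]=9 > arr[4]=7
(2, 5): arr[2]=9 > arr[5]=3
(2, 7): arr[2]=9 > arr[7]=1
(3, 7): arr[3]=3 > arr[7]=1
(4, 5): arr[4]=7 > arr[5]=3
(4, 7): arr[4]=7 > arr[7]=1
(5, 7): arr[5]=3 > arr[7]=1
(6, 7): arr[6]=18 > arr[7]=1

Total inversions: 20

The array has 20 inversion(s): (0,1), (0,2), (0,3), (0,4), (0,5), (0,7), (1,2), (1,3), (1,4), (1,5), (1,7), (2,3), (2,4), (2,5), (2,7), (3,7), (4,5), (4,7), (5,7), (6,7). Each pair (i,j) satisfies i < j and arr[i] > arr[j].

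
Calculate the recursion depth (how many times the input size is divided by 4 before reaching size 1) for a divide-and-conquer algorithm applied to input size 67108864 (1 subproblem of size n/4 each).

For divide and conquer with division factor 4:

Problem sizes at each level:
Level 0: 67108864
Level 1: 16777216
Level 2: 4194304
Level 3: 1048576
Level 4: 262144
Level 5: 65536
Level 6: 16384
Level 7: 4096
Level 8: 1024
Level 9: 256
Level 10: 64
Level 11: 16
Level 12: 4
Level 13: 1

The root is level 0 and the size-1 base case is level 13 (the tree spans levels 0 through 13, i.e. 14 levels counting the root), so the depth is the number of divisions: log_4(67108864) = 13

The recursion tree depth is log_4(67108864) = 13. At each level, the problem size is divided by 4, so it takes 13 divisions to reduce to a base case of size 1. The algorithm makes 1 recursive call at each level.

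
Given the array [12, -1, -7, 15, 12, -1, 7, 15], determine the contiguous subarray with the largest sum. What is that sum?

Using Kadane's algorithm on [12, -1, -7, 15, 12, -1, 7, 15]:

Scanning through the array:
Position 1 (value -1): max_ending_here = 11, max_so_far = 12
Position 2 (value -7): max_ending_here = 4, max_so_far = 12
Position 3 (value 15): max_ending_here = 19, max_so_far = 19
Position 4 (value 12): max_ending_here = 31, max_so_far = 31
Position 5 (value -1): max_ending_here = 30, max_so_far = 31
Position 6 (value 7): max_ending_here = 37, max_so_far = 37
Position 7 (value 15): max_ending_here = 52, max_so_far = 52

Maximum subarray: [12, -1, -7, 15, 12, -1, 7, 15]
Maximum sum: 52

The maximum subarray is [12, -1, -7, 15, 12, -1, 7, 15] with sum 52. This subarray runs from index 0 to index 7.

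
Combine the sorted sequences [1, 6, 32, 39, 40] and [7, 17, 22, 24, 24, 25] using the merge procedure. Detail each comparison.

Merging process:

Compare 1 vs 7: take 1 from left. Merged: [1]
Compare 6 vs 7: take 6 from left. Merged: [1, 6]
Compare 32 vs 7: take 7 from right. Merged: [1, 6, 7]
Compare 32 vs 17: take 17 from right. Merged: [1, 6, 7, 17]
Compare 32 vs 22: take 22 from right. Merged: [1, 6, 7, 17, 22]
Compare 32 vs 24: take 24 from right. Merged: [1, 6, 7, 17, 22, 24]
Compare 32 vs 24: take 24 from right. Merged: [1, 6, 7, 17, 22, 24, 24]
Compare 32 vs 25: take 25 from right. Merged: [1, 6, 7, 17, 22, 24, 24, 25]
Append remaining from left: [32, 39, 40]. Merged: [1, 6, 7, 17, 22, 24, 24, 25, 32, 39, 40]

Final merged array: [1, 6, 7, 17, 22, 24, 24, 25, 32, 39, 40]
Total comparisons: 8

The merged array is [1, 6, 7, 17, 22, 24, 24, 25, 32, 39, 40], requiring 8 comparisons. The merge step runs in O(n) time where n is the total number of elements.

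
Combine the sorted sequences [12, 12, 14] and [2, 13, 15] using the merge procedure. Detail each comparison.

Merging process:

Compare 12 vs 2: take 2 from right. Merged: [2]
Compare 12 vs 13: take 12 from left. Merged: [2, 12]
Compare 12 vs 13: take 12 from left. Merged: [2, 12, 12]
Compare 14 vs 13: take 13 from right. Merged: [2, 12, 12, 13]
Compare 14 vs 15: take 14 from left. Merged: [2, 12, 12, 13, 14]
Append remaining from right: [15]. Merged: [2, 12, 12, 13, 14, 15]

Final merged array: [2, 12, 12, 13, 14, 15]
Total comparisons: 5

The merged array is [2, 12, 12, 13, 14, 15], requiring 5 comparisons. The merge step runs in O(n) time where n is the total number of elements.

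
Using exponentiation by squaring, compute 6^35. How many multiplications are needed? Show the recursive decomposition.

Computing 6^35 by squaring (build up from 6^1; each line after the first costs one multiplication):

6^1 = 6
6^2 = (6^1)^2 = 6^2 = 36
6^4 = (6^2)^2 = 36^2 = 1296
6^8 = (6^4)^2 = 1296^2 = 1679616
6^16 = (6^8)^2 = 1679616^2 = 2821109907456
6^17 = 6 * 6^16 = 6 * 2821109907456 = 16926659444736
6^34 = (6^17)^2 = 16926659444736^2 = 286511799958070431838109696
6^35 = 6 * 6^34 = 6 * 286511799958070431838109696 = 1719070799748422591028658176

Result: 1719070799748422591028658176
Multiplications needed: 7 (7 lines after 6^1)

6^35 = 1719070799748422591028658176. Using exponentiation by squaring, this requires 7 multiplications. The key idea: if the exponent is even, square the half-power; if odd, multiply by the base once.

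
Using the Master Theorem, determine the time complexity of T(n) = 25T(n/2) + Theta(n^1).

Master Theorem for T(n) = 25T(n/2) + O(n^1):

a = 25, b = 2, c = 1
log_b(a) = log_2(25) = 4.6439

Case 1: c = 1 < log_2(25) = 4.6439
T(n) = O(n^(log_2 25))

For T(n) = 25T(n/2) + O(n^1): log_2(25) = 4.6439. This is Case 1 of the Master Theorem (c < log_b(a), work dominated by leaves), giving O(n^(log_2 25)).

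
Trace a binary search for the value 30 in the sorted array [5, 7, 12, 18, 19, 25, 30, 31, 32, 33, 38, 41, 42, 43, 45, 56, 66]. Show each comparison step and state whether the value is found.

Binary search for 30 in [5, 7, 12, 18, 19, 25, 30, 31, 32, 33, 38, 41, 42, 43, 45, 56, 66]:

lo=0, hi=16, mid=8, arr[mid]=32 -> 32 > 30, search left half
lo=0, hi=7, mid=3, arr[mid]=18 -> 18 < 30, search right half
lo=4, hi=7, mid=5, arr[mid]=25 -> 25 < 30, search right half
lo=6, hi=7, mid=6, arr[mid]=30 -> Found target at index 6!

Binary search finds 30 at index 6 after 4 comparisons. The search repeatedly halves the search space by comparing with the middle element.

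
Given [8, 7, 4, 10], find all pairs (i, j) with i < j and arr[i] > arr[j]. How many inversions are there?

Finding inversions in [8, 7, 4, 10]:

(0, 1): arr[0]=8 > arr[1]=7
(0, 2): arr[0]=8 > arr[2]=4
(1, 2): arr[1]=7 > arr[2]=4

Total inversions: 3

The array has 3 inversion(s): (0,1), (0,2), (1,2). Each pair (i,j) satisfies i < j and arr[i] > arr[j].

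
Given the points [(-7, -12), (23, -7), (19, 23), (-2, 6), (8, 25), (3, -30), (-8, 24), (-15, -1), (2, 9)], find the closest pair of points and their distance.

Computing all pairwise distances among 9 points:

d((-7, -12), (23, -7)) = 30.4138
d((-7, -12), (19, 23)) = 43.6005
d((-7, -12), (-2, 6)) = 18.6815
d((-7, -12), (8, 25)) = 39.9249
d((-7, -12), (3, -30)) = 20.5913
d((-7, -12), (-8, 24)) = 36.0139
d((-7, -12), (-15, -1)) = 13.6015
d((-7, -12), (2, 9)) = 22.8473
d((23, -7), (19, 23)) = 30.2655
d((23, -7), (-2, 6)) = 28.178
d((23, -7), (8, 25)) = 35.3412
d((23, -7), (3, -30)) = 30.4795
d((23, -7), (-8, 24)) = 43.8406
d((23, -7), (-15, -1)) = 38.4708
d((23, -7), (2, 9)) = 26.4008
d((19, 23), (-2, 6)) = 27.0185
d((19, 23), (8, 25)) = 11.1803
d((19, 23), (3, -30)) = 55.3624
d((19, 23), (-8, 24)) = 27.0185
d((19, 23), (-15, -1)) = 41.6173
d((19, 23), (2, 9)) = 22.0227
d((-2, 6), (8, 25)) = 21.4709
d((-2, 6), (3, -30)) = 36.3456
d((-2, 6), (-8, 24)) = 18.9737
d((-2, 6), (-15, -1)) = 14.7648
d((-2, 6), (2, 9)) = 5.0 <-- minimum
d((8, 25), (3, -30)) = 55.2268
d((8, 25), (-8, 24)) = 16.0312
d((8, 25), (-15, -1)) = 34.7131
d((8, 25), (2, 9)) = 17.088
d((3, -30), (-8, 24)) = 55.109
d((3, -30), (-15, -1)) = 34.1321
d((3, -30), (2, 9)) = 39.0128
d((-8, 24), (-15, -1)) = 25.9615
d((-8, 24), (2, 9)) = 18.0278
d((-15, -1), (2, 9)) = 19.7231

Closest pair: (-2, 6) and (2, 9) with distance 5.0

The closest pair is (-2, 6) and (2, 9) with Euclidean distance 5.0. For 9 points, brute-force pairwise comparison is shown above. For large n, the divide-and-conquer algorithm (sort by x, recurse on halves, check the dividing strip) achieves O(n log n).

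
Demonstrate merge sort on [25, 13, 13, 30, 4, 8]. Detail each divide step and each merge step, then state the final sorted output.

Merge sort trace:

Split: [25, 13, 13, 30, 4, 8] -> [25, 13, 13] and [30, 4, 8]
  Split: [25, 13, 13] -> [25] and [13, 13]
    Split: [13, 13] -> [13] and [13]
    Merge: [13] + [13] -> [13, 13]
  Merge: [25] + [13, 13] -> [13, 13, 25]
  Split: [30, 4, 8] -> [30] and [4, 8]
    Split: [4, 8] -> [4] and [8]
    Merge: [4] + [8] -> [4, 8]
  Merge: [30] + [4, 8] -> [4, 8, 30]
Merge: [13, 13, 25] + [4, 8, 30] -> [4, 8, 13, 13, 25, 30]

Final sorted array: [4, 8, 13, 13, 25, 30]

The merge sort proceeds by recursively splitting the array and merging sorted halves.
After all merges, the sorted array is [4, 8, 13, 13, 25, 30].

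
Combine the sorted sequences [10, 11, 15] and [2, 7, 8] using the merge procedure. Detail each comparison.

Merging process:

Compare 10 vs 2: take 2 from right. Merged: [2]
Compare 10 vs 7: take 7 from right. Merged: [2, 7]
Compare 10 vs 8: take 8 from right. Merged: [2, 7, 8]
Append remaining from left: [10, 11, 15]. Merged: [2, 7, 8, 10, 11, 15]

Final merged array: [2, 7, 8, 10, 11, 15]
Total comparisons: 3

The merged array is [2, 7, 8, 10, 11, 15], requiring 3 comparisons. The merge step runs in O(n) time where n is the total number of elements.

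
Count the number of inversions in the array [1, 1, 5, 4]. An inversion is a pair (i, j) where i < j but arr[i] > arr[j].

Finding inversions in [1, 1, 5, 4]:

(2, 3): arr[2]=5 > arr[3]=4

Total inversions: 1

The array has 1 inversion(s): (2,3). Each pair (i,j) satisfies i < j and arr[i] > arr[j].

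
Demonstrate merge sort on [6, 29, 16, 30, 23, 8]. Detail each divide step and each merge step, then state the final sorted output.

Merge sort trace:

Split: [6, 29, 16, 30, 23, 8] -> [6, 29, 16] and [30, 23, 8]
  Split: [6, 29, 16] -> [6] and [29, 16]
    Split: [29, 16] -> [29] and [16]
    Merge: [29] + [16] -> [16, 29]
  Merge: [6] + [16, 29] -> [6, 16, 29]
  Split: [30, 23, 8] -> [30] and [23, 8]
    Split: [23, 8] -> [23] and [8]
    Merge: [23] + [8] -> [8, 23]
  Merge: [30] + [8, 23] -> [8, 23, 30]
Merge: [6, 16, 29] + [8, 23, 30] -> [6, 8, 16, 23, 29, 30]

Final sorted array: [6, 8, 16, 23, 29, 30]

The merge sort proceeds by recursively splitting the array and merging sorted halves.
After all merges, the sorted array is [6, 8, 16, 23, 29, 30].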